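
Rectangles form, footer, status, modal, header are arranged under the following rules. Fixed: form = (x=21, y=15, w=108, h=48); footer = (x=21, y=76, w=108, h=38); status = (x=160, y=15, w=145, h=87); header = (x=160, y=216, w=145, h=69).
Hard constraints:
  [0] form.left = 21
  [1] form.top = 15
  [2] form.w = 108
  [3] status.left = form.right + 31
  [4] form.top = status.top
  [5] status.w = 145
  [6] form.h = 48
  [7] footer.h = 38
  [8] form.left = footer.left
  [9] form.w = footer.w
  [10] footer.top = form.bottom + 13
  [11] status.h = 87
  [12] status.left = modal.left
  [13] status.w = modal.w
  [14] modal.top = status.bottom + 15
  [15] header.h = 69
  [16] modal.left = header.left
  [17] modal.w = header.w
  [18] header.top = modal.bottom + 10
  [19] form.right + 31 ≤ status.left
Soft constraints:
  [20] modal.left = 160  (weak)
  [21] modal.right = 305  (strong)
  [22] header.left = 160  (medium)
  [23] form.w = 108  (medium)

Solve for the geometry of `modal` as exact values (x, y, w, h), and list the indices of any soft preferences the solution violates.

modal = (x=160, y=117, w=145, h=89)
violated soft preferences: none

1. modal.x = 160  [status.left = modal.left]
2. modal.w = 145  [status.w = modal.w]
3. modal.y = 117  [modal.top = status.bottom + 15]
4. modal.h = 89  [header.top = modal.bottom + 10]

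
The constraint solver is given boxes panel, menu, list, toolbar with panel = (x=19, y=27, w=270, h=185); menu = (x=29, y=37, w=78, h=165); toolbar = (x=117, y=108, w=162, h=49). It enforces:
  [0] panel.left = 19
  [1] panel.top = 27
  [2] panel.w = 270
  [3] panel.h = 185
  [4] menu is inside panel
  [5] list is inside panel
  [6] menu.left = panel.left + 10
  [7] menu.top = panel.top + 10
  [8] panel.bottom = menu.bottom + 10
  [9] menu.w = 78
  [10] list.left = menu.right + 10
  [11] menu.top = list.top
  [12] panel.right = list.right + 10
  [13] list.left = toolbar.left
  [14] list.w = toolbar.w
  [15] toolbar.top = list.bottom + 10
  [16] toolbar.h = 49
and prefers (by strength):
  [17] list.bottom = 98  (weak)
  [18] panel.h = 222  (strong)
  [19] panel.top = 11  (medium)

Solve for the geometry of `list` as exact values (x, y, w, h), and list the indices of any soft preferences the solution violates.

1. list.x = 117  [list.left = menu.right + 10]
2. list.y = 37  [menu.top = list.top]
3. list.w = 162  [panel.right = list.right + 10]
4. list.h = 61  [toolbar.top = list.bottom + 10]

list = (x=117, y=37, w=162, h=61)
violated soft preferences: 18, 19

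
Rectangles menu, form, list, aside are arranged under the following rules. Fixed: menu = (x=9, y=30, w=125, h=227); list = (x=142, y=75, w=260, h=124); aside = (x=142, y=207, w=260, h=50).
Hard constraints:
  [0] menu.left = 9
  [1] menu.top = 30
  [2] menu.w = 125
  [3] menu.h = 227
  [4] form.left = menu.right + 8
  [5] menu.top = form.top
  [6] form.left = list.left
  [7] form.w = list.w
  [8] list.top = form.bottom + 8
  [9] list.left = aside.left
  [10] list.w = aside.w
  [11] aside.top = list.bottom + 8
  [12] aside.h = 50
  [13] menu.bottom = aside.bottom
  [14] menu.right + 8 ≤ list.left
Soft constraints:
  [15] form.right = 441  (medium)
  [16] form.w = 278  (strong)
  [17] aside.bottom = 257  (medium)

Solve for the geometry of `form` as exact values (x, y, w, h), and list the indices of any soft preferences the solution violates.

1. form.x = 142  [form.left = menu.right + 8]
2. form.y = 30  [menu.top = form.top]
3. form.w = 260  [form.w = list.w]
4. form.h = 37  [list.top = form.bottom + 8]

form = (x=142, y=30, w=260, h=37)
violated soft preferences: 15, 16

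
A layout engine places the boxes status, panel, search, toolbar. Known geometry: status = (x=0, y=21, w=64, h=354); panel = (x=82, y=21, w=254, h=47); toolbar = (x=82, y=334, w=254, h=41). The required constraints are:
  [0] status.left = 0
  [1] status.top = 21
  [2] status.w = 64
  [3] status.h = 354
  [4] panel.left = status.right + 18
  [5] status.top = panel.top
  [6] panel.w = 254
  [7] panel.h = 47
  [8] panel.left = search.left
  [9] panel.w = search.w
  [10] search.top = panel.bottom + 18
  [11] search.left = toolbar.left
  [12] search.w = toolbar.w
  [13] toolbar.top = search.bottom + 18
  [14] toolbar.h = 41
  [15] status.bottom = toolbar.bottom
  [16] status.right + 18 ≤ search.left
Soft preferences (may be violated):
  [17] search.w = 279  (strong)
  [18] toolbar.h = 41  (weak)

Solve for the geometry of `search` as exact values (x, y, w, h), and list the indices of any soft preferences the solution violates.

1. search.x = 82  [panel.left = search.left]
2. search.w = 254  [panel.w = search.w]
3. search.y = 86  [search.top = panel.bottom + 18]
4. search.h = 230  [toolbar.top = search.bottom + 18]

search = (x=82, y=86, w=254, h=230)
violated soft preferences: 17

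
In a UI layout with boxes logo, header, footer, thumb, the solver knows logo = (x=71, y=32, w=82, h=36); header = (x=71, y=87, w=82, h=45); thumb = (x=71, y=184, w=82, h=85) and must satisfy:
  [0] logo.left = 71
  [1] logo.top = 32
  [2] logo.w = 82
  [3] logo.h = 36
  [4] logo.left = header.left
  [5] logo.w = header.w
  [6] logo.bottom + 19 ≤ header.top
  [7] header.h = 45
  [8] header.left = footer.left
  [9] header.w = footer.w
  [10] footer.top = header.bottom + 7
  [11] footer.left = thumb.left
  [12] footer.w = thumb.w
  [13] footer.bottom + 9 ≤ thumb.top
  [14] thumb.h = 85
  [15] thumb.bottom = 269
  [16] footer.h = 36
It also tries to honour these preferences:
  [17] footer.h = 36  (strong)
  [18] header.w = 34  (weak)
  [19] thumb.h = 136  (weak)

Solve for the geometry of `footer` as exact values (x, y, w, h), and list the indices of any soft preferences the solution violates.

footer = (x=71, y=139, w=82, h=36)
violated soft preferences: 18, 19

1. footer.x = 71  [header.left = footer.left]
2. footer.w = 82  [header.w = footer.w]
3. footer.y = 139  [footer.top = header.bottom + 7]
4. footer.h = 36  [footer.h = 36]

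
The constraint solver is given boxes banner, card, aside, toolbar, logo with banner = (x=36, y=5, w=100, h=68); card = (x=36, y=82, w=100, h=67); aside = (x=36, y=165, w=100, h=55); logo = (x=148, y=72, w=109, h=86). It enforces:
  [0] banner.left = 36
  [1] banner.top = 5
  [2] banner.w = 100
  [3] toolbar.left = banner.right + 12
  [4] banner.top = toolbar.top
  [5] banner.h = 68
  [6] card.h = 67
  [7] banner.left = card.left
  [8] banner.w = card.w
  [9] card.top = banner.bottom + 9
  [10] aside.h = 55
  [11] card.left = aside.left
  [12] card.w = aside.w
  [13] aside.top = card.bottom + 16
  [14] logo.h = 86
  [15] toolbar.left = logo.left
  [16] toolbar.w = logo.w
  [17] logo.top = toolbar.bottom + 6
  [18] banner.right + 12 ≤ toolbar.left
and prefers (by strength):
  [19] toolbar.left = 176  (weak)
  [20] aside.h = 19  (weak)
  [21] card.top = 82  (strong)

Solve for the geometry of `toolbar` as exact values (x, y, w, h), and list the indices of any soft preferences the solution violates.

1. toolbar.x = 148  [toolbar.left = banner.right + 12]
2. toolbar.y = 5  [banner.top = toolbar.top]
3. toolbar.w = 109  [toolbar.w = logo.w]
4. toolbar.h = 61  [logo.top = toolbar.bottom + 6]

toolbar = (x=148, y=5, w=109, h=61)
violated soft preferences: 19, 20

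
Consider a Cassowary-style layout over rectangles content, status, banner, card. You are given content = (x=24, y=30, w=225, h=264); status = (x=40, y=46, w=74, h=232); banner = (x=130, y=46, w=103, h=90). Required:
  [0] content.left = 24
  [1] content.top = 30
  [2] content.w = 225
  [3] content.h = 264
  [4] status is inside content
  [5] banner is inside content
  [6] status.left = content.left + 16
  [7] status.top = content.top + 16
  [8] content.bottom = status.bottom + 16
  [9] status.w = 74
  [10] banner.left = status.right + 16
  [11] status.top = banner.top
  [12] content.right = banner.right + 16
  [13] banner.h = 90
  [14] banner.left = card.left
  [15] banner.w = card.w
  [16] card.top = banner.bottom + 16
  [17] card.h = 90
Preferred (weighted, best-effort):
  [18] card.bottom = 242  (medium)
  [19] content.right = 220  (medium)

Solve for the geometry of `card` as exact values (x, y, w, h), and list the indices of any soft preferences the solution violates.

1. card.x = 130  [banner.left = card.left]
2. card.w = 103  [banner.w = card.w]
3. card.y = 152  [card.top = banner.bottom + 16]
4. card.h = 90  [card.h = 90]

card = (x=130, y=152, w=103, h=90)
violated soft preferences: 19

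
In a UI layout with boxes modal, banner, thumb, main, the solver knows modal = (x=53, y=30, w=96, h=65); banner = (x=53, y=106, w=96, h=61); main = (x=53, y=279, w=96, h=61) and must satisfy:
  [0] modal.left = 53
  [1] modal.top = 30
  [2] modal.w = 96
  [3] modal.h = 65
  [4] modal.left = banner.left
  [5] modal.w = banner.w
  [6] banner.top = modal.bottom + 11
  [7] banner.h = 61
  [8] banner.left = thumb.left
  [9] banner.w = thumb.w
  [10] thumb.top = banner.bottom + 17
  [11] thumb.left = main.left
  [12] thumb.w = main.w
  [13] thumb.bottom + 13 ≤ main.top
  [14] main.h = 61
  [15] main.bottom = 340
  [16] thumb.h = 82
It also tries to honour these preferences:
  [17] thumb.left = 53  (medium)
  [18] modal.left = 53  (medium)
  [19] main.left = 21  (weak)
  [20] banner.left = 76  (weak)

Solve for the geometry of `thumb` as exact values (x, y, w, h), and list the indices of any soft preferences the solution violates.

1. thumb.x = 53  [banner.left = thumb.left]
2. thumb.w = 96  [banner.w = thumb.w]
3. thumb.y = 184  [thumb.top = banner.bottom + 17]
4. thumb.h = 82  [thumb.h = 82]

thumb = (x=53, y=184, w=96, h=82)
violated soft preferences: 19, 20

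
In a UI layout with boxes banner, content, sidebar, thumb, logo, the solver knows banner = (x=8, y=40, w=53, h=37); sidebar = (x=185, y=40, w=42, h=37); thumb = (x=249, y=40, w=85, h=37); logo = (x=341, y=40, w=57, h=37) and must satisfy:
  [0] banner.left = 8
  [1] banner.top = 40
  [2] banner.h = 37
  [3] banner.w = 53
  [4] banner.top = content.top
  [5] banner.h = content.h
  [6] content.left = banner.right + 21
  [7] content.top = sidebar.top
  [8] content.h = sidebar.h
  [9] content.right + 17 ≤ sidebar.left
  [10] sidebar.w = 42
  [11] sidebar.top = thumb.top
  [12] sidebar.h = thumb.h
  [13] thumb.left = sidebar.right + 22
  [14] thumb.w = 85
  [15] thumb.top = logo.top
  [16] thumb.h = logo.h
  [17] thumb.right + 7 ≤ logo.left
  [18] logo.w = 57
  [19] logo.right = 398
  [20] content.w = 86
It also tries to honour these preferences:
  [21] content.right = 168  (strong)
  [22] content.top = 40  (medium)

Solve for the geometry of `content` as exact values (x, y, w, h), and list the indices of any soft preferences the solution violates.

content = (x=82, y=40, w=86, h=37)
violated soft preferences: none

1. content.y = 40  [banner.top = content.top]
2. content.h = 37  [banner.h = content.h]
3. content.x = 82  [content.left = banner.right + 21]
4. content.w = 86  [content.w = 86]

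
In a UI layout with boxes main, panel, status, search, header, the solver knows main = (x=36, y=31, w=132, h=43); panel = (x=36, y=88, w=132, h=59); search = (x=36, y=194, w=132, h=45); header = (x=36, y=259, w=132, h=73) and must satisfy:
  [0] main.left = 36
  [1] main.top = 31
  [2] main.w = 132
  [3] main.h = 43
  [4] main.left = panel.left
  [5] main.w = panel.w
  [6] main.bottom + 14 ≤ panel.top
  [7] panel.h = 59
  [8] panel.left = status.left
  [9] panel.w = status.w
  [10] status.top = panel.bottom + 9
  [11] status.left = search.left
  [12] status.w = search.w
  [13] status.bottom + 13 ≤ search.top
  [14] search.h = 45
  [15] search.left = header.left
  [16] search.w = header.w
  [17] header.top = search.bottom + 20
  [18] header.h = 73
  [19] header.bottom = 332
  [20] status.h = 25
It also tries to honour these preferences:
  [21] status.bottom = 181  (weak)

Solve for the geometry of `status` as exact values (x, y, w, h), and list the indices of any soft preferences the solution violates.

1. status.x = 36  [panel.left = status.left]
2. status.w = 132  [panel.w = status.w]
3. status.y = 156  [status.top = panel.bottom + 9]
4. status.h = 25  [status.h = 25]

status = (x=36, y=156, w=132, h=25)
violated soft preferences: none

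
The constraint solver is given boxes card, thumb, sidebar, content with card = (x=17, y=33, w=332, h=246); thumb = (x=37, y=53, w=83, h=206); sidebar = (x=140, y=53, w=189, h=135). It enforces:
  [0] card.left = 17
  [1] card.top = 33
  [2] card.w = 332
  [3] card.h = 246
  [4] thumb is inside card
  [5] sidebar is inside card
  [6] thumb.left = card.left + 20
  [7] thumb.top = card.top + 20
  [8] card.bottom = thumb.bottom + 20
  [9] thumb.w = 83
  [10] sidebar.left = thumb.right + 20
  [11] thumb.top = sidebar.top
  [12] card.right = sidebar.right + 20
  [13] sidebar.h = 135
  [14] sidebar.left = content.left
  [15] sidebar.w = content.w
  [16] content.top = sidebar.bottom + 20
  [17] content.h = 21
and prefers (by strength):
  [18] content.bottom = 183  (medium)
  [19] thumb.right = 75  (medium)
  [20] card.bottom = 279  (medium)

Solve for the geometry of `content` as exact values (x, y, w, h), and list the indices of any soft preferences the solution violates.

content = (x=140, y=208, w=189, h=21)
violated soft preferences: 18, 19

1. content.x = 140  [sidebar.left = content.left]
2. content.w = 189  [sidebar.w = content.w]
3. content.y = 208  [content.top = sidebar.bottom + 20]
4. content.h = 21  [content.h = 21]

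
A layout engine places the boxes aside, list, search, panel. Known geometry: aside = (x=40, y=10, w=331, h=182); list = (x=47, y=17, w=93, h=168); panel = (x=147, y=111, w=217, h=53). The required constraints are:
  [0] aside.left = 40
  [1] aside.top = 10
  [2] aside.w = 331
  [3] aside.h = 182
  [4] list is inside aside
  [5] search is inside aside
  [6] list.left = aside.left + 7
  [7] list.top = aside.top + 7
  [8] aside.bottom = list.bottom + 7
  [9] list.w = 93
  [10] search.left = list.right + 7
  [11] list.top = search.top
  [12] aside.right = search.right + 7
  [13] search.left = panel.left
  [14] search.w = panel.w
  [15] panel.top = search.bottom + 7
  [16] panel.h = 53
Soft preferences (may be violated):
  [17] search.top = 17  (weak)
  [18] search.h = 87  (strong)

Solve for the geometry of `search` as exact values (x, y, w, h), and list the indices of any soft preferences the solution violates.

1. search.x = 147  [search.left = list.right + 7]
2. search.y = 17  [list.top = search.top]
3. search.w = 217  [aside.right = search.right + 7]
4. search.h = 87  [panel.top = search.bottom + 7]

search = (x=147, y=17, w=217, h=87)
violated soft preferences: none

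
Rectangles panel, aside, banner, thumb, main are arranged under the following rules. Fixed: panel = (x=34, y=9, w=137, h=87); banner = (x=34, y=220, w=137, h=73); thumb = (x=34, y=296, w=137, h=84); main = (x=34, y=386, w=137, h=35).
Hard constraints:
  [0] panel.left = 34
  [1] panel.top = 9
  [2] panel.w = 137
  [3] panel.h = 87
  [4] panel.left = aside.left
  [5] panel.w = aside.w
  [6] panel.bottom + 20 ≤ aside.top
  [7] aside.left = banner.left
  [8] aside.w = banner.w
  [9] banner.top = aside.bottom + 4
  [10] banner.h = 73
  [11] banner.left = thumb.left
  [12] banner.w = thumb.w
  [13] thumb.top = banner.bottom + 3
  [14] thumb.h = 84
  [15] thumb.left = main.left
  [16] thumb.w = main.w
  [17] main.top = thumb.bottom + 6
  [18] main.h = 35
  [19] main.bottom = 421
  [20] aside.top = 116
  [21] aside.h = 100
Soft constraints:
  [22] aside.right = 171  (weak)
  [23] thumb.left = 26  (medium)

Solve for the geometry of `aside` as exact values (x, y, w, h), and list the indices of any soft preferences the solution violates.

aside = (x=34, y=116, w=137, h=100)
violated soft preferences: 23

1. aside.x = 34  [panel.left = aside.left]
2. aside.w = 137  [panel.w = aside.w]
3. aside.y = 116  [aside.top = 116]
4. aside.h = 100  [aside.h = 100]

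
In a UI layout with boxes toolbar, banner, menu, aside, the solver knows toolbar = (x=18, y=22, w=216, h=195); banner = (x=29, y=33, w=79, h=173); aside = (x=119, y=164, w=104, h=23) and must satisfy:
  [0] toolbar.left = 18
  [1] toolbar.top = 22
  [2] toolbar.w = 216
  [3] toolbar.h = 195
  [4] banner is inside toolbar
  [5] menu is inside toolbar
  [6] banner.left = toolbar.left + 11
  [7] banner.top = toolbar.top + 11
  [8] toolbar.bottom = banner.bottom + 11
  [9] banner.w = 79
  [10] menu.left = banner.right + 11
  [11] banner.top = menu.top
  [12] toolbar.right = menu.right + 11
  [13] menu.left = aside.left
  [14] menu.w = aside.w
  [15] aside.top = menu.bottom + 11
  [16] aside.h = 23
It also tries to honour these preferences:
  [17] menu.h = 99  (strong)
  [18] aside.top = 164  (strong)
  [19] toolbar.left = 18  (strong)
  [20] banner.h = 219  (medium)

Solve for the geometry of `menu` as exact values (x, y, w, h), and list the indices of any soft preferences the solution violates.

menu = (x=119, y=33, w=104, h=120)
violated soft preferences: 17, 20

1. menu.x = 119  [menu.left = banner.right + 11]
2. menu.y = 33  [banner.top = menu.top]
3. menu.w = 104  [toolbar.right = menu.right + 11]
4. menu.h = 120  [aside.top = menu.bottom + 11]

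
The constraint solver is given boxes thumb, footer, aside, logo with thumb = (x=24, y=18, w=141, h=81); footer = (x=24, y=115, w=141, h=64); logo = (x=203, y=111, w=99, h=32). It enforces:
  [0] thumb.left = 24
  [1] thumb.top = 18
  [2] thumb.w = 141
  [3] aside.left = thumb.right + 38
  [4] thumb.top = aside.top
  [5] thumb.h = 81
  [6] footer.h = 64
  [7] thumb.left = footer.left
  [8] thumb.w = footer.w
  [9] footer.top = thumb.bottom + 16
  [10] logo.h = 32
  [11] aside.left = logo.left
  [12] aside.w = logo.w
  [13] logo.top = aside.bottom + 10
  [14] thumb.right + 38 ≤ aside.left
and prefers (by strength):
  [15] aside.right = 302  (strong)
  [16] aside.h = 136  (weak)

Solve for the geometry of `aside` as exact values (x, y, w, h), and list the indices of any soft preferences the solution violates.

1. aside.x = 203  [aside.left = thumb.right + 38]
2. aside.y = 18  [thumb.top = aside.top]
3. aside.w = 99  [aside.w = logo.w]
4. aside.h = 83  [logo.top = aside.bottom + 10]

aside = (x=203, y=18, w=99, h=83)
violated soft preferences: 16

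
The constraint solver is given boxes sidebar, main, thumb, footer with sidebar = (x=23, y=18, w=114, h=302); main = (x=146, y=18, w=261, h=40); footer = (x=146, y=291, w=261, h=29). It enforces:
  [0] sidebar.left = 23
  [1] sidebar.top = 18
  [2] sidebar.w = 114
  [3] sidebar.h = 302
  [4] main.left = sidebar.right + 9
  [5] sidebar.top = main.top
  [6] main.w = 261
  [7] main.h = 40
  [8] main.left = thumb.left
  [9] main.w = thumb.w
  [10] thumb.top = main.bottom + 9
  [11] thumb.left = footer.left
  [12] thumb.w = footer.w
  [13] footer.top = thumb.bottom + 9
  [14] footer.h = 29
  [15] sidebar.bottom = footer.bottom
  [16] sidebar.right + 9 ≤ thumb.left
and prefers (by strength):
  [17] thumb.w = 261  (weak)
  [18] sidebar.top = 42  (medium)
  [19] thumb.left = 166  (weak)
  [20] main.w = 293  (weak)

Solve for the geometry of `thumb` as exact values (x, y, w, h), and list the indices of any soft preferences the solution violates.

thumb = (x=146, y=67, w=261, h=215)
violated soft preferences: 18, 19, 20

1. thumb.x = 146  [main.left = thumb.left]
2. thumb.w = 261  [main.w = thumb.w]
3. thumb.y = 67  [thumb.top = main.bottom + 9]
4. thumb.h = 215  [footer.top = thumb.bottom + 9]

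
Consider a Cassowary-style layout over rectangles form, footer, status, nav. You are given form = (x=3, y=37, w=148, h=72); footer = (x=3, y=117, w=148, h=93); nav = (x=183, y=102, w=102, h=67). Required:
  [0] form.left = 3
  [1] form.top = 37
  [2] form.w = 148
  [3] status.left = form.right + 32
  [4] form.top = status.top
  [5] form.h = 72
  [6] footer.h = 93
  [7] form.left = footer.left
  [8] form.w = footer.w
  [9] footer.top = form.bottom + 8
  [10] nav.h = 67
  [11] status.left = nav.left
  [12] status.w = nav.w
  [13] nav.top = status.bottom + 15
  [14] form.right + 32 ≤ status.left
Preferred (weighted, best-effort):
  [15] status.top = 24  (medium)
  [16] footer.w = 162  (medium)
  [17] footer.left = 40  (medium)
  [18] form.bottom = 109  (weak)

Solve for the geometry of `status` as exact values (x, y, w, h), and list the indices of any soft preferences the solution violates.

status = (x=183, y=37, w=102, h=50)
violated soft preferences: 15, 16, 17

1. status.x = 183  [status.left = form.right + 32]
2. status.y = 37  [form.top = status.top]
3. status.w = 102  [status.w = nav.w]
4. status.h = 50  [nav.top = status.bottom + 15]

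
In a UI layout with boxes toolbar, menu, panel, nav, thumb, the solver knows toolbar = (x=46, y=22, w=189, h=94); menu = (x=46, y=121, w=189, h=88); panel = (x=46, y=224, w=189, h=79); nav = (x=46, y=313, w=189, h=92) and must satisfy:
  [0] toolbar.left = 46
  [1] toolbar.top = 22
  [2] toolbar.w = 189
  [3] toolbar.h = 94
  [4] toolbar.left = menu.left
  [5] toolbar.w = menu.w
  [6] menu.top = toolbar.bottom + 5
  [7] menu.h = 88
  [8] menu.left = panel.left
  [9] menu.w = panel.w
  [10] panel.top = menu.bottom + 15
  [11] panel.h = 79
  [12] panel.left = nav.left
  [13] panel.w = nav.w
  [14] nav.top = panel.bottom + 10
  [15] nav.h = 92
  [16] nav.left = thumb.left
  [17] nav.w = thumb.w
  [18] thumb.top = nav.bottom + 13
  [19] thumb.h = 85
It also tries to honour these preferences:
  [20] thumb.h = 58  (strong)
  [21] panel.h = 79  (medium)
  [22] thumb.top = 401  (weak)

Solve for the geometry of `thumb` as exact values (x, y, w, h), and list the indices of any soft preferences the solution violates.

thumb = (x=46, y=418, w=189, h=85)
violated soft preferences: 20, 22

1. thumb.x = 46  [nav.left = thumb.left]
2. thumb.w = 189  [nav.w = thumb.w]
3. thumb.y = 418  [thumb.top = nav.bottom + 13]
4. thumb.h = 85  [thumb.h = 85]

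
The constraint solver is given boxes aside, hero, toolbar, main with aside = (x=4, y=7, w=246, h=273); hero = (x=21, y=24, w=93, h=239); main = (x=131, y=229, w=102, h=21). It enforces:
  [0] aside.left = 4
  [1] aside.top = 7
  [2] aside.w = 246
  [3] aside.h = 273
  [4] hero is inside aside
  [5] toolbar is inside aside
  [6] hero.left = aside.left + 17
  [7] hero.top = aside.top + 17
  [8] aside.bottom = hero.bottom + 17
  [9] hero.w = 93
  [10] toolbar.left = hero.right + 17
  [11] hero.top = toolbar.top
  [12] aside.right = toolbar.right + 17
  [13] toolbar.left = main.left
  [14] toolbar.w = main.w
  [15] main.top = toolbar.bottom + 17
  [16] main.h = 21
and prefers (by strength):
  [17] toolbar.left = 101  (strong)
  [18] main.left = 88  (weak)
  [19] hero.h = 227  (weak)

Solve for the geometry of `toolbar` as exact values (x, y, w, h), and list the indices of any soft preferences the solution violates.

toolbar = (x=131, y=24, w=102, h=188)
violated soft preferences: 17, 18, 19

1. toolbar.x = 131  [toolbar.left = hero.right + 17]
2. toolbar.y = 24  [hero.top = toolbar.top]
3. toolbar.w = 102  [aside.right = toolbar.right + 17]
4. toolbar.h = 188  [main.top = toolbar.bottom + 17]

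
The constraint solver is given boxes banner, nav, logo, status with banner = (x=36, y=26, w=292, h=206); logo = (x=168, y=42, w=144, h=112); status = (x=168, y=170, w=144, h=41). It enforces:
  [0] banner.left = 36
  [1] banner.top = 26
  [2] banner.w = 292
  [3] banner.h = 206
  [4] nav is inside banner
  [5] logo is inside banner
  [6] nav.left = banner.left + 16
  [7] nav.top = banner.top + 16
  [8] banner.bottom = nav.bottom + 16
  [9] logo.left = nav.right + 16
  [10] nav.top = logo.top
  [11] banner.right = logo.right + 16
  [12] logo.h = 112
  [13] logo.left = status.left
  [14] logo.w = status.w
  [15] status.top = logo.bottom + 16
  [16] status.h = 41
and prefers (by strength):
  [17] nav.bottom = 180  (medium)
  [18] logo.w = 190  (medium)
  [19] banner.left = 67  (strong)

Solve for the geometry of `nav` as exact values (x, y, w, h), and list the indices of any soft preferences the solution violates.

1. nav.x = 52  [nav.left = banner.left + 16]
2. nav.y = 42  [nav.top = banner.top + 16]
3. nav.h = 174  [banner.bottom = nav.bottom + 16]
4. nav.w = 100  [logo.left = nav.right + 16]

nav = (x=52, y=42, w=100, h=174)
violated soft preferences: 17, 18, 19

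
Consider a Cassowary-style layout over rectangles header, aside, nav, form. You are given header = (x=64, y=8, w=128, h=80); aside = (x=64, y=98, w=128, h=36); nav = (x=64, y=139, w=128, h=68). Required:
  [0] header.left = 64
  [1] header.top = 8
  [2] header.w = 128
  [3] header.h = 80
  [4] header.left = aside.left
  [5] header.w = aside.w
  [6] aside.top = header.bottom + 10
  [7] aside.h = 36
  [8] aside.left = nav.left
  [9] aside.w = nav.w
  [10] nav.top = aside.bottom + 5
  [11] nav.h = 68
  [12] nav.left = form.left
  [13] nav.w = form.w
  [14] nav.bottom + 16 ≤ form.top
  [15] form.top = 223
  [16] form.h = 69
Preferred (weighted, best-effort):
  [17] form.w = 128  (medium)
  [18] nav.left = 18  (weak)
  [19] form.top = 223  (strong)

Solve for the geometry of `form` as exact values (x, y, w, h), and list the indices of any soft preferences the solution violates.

1. form.x = 64  [nav.left = form.left]
2. form.w = 128  [nav.w = form.w]
3. form.y = 223  [form.top = 223]
4. form.h = 69  [form.h = 69]

form = (x=64, y=223, w=128, h=69)
violated soft preferences: 18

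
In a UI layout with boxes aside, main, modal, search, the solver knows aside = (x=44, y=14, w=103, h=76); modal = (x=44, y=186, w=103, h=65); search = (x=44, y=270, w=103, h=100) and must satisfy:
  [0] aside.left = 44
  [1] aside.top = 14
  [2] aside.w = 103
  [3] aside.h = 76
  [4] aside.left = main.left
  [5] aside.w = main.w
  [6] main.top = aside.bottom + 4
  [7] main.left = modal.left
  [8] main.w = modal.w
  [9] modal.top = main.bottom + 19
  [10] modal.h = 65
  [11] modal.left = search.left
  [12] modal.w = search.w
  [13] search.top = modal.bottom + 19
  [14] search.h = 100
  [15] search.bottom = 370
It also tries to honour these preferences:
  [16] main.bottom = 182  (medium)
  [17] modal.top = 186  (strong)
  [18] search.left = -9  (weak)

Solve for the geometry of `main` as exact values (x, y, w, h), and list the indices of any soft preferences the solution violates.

1. main.x = 44  [aside.left = main.left]
2. main.w = 103  [aside.w = main.w]
3. main.y = 94  [main.top = aside.bottom + 4]
4. main.h = 73  [modal.top = main.bottom + 19]

main = (x=44, y=94, w=103, h=73)
violated soft preferences: 16, 18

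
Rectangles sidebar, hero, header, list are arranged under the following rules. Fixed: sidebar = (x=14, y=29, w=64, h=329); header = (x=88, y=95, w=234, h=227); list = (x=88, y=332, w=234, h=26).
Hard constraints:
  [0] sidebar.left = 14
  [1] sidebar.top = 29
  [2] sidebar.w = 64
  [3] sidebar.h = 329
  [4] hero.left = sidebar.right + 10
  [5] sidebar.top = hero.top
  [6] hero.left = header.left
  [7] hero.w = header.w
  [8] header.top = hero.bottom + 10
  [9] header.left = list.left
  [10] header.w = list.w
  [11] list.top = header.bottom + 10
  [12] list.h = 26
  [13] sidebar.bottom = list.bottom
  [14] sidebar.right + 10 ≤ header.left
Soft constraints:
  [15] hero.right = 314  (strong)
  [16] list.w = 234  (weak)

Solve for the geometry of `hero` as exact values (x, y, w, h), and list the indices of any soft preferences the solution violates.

hero = (x=88, y=29, w=234, h=56)
violated soft preferences: 15

1. hero.x = 88  [hero.left = sidebar.right + 10]
2. hero.y = 29  [sidebar.top = hero.top]
3. hero.w = 234  [hero.w = header.w]
4. hero.h = 56  [header.top = hero.bottom + 10]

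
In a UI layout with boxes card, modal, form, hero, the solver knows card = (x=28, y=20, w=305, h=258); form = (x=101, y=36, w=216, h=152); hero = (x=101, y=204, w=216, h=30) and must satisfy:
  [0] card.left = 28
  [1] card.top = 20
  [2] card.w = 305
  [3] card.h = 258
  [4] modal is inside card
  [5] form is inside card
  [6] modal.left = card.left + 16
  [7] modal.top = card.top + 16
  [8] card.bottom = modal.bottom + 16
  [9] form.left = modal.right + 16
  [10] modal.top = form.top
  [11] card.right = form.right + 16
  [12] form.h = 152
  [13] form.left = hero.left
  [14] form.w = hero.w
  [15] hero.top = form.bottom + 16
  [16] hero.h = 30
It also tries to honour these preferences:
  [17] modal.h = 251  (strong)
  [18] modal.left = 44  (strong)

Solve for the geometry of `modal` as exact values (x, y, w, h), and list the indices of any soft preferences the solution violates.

modal = (x=44, y=36, w=41, h=226)
violated soft preferences: 17

1. modal.x = 44  [modal.left = card.left + 16]
2. modal.y = 36  [modal.top = card.top + 16]
3. modal.h = 226  [card.bottom = modal.bottom + 16]
4. modal.w = 41  [form.left = modal.right + 16]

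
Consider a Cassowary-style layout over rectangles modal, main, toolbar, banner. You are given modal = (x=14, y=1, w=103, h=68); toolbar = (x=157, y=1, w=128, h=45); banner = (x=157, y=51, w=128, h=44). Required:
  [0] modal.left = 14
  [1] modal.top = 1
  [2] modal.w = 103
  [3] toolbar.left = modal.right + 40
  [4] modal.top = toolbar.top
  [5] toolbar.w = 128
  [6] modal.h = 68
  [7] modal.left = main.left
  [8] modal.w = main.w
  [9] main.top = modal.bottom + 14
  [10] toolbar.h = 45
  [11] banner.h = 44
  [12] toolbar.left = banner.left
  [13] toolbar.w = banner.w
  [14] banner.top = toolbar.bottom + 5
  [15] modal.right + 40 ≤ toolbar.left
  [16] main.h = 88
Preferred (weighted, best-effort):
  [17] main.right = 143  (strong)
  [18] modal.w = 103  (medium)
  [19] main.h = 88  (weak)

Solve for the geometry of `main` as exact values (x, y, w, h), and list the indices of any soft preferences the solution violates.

1. main.x = 14  [modal.left = main.left]
2. main.w = 103  [modal.w = main.w]
3. main.y = 83  [main.top = modal.bottom + 14]
4. main.h = 88  [main.h = 88]

main = (x=14, y=83, w=103, h=88)
violated soft preferences: 17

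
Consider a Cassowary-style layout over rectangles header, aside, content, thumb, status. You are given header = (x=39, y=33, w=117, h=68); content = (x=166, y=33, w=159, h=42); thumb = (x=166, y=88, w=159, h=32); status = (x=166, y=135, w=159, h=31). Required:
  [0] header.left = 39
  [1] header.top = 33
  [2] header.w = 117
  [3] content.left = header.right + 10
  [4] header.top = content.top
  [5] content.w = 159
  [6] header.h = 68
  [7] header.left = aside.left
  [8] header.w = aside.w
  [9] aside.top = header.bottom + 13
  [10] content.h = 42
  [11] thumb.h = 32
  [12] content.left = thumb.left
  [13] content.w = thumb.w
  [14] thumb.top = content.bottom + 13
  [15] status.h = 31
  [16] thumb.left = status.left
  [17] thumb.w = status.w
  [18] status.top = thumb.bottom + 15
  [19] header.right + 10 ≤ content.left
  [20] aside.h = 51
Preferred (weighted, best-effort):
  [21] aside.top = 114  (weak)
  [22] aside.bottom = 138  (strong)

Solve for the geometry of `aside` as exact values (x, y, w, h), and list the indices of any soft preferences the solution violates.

1. aside.x = 39  [header.left = aside.left]
2. aside.w = 117  [header.w = aside.w]
3. aside.y = 114  [aside.top = header.bottom + 13]
4. aside.h = 51  [aside.h = 51]

aside = (x=39, y=114, w=117, h=51)
violated soft preferences: 22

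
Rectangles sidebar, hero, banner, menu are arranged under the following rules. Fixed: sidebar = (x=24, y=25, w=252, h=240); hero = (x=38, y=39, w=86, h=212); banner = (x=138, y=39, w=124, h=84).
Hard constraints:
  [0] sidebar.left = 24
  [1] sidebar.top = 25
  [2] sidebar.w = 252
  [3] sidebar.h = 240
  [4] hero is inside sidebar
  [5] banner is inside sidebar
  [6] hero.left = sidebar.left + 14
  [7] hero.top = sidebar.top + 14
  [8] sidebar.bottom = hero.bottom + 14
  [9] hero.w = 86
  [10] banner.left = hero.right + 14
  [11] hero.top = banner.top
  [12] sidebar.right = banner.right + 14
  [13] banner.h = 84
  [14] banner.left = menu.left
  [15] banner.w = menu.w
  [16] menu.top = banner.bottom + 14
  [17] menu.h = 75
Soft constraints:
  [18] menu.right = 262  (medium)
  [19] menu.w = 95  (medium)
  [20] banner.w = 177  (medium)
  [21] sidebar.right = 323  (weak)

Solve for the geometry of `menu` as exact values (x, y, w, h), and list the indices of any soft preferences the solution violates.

menu = (x=138, y=137, w=124, h=75)
violated soft preferences: 19, 20, 21

1. menu.x = 138  [banner.left = menu.left]
2. menu.w = 124  [banner.w = menu.w]
3. menu.y = 137  [menu.top = banner.bottom + 14]
4. menu.h = 75  [menu.h = 75]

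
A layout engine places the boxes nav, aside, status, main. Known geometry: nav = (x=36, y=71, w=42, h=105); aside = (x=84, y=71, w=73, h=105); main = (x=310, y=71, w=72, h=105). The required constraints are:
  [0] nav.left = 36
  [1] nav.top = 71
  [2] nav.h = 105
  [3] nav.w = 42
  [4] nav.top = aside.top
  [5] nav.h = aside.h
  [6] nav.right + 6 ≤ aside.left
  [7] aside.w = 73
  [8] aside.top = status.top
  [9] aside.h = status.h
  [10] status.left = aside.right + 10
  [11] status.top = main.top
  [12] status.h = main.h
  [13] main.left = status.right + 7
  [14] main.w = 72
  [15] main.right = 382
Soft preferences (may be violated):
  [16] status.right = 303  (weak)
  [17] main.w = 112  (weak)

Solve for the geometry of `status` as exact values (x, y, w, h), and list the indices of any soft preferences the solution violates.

status = (x=167, y=71, w=136, h=105)
violated soft preferences: 17

1. status.y = 71  [aside.top = status.top]
2. status.h = 105  [aside.h = status.h]
3. status.x = 167  [status.left = aside.right + 10]
4. status.w = 136  [main.left = status.right + 7]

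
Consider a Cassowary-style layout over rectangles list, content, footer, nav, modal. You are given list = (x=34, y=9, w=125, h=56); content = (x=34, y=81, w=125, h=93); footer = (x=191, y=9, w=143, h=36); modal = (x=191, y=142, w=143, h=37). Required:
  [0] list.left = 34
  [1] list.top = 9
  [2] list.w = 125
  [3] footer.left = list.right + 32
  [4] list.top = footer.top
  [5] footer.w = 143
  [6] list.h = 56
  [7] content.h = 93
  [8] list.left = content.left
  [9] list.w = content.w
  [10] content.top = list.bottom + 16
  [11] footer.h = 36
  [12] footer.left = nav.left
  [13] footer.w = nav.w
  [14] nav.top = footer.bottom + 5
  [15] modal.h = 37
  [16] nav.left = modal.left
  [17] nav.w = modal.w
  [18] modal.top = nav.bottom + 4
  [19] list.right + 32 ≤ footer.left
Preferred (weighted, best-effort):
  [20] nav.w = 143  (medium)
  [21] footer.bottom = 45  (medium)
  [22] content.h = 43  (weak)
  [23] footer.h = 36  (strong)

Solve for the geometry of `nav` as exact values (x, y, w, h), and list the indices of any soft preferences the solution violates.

1. nav.x = 191  [footer.left = nav.left]
2. nav.w = 143  [footer.w = nav.w]
3. nav.y = 50  [nav.top = footer.bottom + 5]
4. nav.h = 88  [modal.top = nav.bottom + 4]

nav = (x=191, y=50, w=143, h=88)
violated soft preferences: 22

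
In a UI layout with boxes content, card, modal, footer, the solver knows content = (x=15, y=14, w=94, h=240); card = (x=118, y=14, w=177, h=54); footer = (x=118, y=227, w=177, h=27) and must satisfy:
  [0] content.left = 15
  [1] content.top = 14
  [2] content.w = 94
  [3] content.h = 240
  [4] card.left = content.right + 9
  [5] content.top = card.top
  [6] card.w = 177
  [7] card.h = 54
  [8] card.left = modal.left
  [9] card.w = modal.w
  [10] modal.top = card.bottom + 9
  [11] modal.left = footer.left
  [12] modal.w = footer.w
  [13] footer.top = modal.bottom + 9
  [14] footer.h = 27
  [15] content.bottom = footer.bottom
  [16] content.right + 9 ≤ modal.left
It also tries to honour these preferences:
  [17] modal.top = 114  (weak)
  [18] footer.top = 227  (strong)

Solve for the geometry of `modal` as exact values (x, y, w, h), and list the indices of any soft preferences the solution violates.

modal = (x=118, y=77, w=177, h=141)
violated soft preferences: 17

1. modal.x = 118  [card.left = modal.left]
2. modal.w = 177  [card.w = modal.w]
3. modal.y = 77  [modal.top = card.bottom + 9]
4. modal.h = 141  [footer.top = modal.bottom + 9]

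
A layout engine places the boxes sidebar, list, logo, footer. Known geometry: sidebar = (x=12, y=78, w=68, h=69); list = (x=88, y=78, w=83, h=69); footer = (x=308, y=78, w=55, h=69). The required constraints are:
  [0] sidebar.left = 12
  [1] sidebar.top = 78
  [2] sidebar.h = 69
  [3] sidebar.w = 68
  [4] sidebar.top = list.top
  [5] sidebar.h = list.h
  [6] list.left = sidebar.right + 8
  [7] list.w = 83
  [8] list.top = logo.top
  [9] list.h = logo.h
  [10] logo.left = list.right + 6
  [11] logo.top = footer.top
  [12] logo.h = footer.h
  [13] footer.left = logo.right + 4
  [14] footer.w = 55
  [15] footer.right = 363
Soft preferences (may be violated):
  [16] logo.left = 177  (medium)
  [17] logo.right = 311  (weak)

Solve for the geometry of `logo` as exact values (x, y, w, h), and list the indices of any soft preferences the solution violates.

1. logo.y = 78  [list.top = logo.top]
2. logo.h = 69  [list.h = logo.h]
3. logo.x = 177  [logo.left = list.right + 6]
4. logo.w = 127  [footer.left = logo.right + 4]

logo = (x=177, y=78, w=127, h=69)
violated soft preferences: 17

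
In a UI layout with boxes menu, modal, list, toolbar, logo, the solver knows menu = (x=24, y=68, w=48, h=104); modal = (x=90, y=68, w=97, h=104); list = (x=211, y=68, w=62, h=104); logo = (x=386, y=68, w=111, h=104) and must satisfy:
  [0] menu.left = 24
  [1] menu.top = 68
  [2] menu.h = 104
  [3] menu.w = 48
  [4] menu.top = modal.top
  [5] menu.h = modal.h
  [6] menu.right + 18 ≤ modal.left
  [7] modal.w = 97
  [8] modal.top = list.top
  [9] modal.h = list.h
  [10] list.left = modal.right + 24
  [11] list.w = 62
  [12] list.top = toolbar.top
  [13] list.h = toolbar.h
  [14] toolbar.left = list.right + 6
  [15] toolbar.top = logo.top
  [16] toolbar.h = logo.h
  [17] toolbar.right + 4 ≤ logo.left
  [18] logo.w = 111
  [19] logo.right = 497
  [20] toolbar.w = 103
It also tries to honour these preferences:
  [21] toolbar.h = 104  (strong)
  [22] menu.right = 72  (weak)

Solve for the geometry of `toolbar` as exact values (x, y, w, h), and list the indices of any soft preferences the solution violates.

toolbar = (x=279, y=68, w=103, h=104)
violated soft preferences: none

1. toolbar.y = 68  [list.top = toolbar.top]
2. toolbar.h = 104  [list.h = toolbar.h]
3. toolbar.x = 279  [toolbar.left = list.right + 6]
4. toolbar.w = 103  [toolbar.w = 103]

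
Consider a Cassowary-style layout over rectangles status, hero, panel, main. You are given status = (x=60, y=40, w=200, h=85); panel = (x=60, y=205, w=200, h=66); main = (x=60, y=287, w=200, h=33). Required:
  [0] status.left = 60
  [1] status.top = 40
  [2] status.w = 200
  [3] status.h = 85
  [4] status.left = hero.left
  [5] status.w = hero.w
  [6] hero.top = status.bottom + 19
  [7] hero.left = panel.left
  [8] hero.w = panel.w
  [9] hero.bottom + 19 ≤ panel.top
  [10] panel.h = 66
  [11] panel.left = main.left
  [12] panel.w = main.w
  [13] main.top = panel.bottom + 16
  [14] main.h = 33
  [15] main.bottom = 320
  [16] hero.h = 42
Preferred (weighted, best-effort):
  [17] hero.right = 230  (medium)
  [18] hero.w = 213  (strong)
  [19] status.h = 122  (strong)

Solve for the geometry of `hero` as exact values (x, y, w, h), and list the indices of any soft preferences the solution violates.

1. hero.x = 60  [status.left = hero.left]
2. hero.w = 200  [status.w = hero.w]
3. hero.y = 144  [hero.top = status.bottom + 19]
4. hero.h = 42  [hero.h = 42]

hero = (x=60, y=144, w=200, h=42)
violated soft preferences: 17, 18, 19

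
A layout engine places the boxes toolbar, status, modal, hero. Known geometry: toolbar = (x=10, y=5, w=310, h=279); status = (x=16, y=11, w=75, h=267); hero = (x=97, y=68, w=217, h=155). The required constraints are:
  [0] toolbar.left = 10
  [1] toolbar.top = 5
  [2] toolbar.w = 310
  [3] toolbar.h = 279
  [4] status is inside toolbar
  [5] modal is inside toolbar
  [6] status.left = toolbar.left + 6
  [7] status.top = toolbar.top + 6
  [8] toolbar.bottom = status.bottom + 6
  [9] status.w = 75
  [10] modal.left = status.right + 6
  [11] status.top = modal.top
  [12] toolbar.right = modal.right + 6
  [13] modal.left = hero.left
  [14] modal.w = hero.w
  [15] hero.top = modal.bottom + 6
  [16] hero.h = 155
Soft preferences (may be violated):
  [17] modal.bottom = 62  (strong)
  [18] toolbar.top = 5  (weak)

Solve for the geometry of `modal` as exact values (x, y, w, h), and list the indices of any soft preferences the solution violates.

modal = (x=97, y=11, w=217, h=51)
violated soft preferences: none

1. modal.x = 97  [modal.left = status.right + 6]
2. modal.y = 11  [status.top = modal.top]
3. modal.w = 217  [toolbar.right = modal.right + 6]
4. modal.h = 51  [hero.top = modal.bottom + 6]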